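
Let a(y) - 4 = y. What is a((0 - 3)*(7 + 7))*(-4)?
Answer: 152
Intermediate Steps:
a(y) = 4 + y
a((0 - 3)*(7 + 7))*(-4) = (4 + (0 - 3)*(7 + 7))*(-4) = (4 - 3*14)*(-4) = (4 - 42)*(-4) = -38*(-4) = 152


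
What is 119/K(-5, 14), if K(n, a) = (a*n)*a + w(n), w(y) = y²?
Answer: -119/955 ≈ -0.12461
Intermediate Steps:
K(n, a) = n² + n*a² (K(n, a) = (a*n)*a + n² = n*a² + n² = n² + n*a²)
119/K(-5, 14) = 119/((-5*(-5 + 14²))) = 119/((-5*(-5 + 196))) = 119/((-5*191)) = 119/(-955) = 119*(-1/955) = -119/955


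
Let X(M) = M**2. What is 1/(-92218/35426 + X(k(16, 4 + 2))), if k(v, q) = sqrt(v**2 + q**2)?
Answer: 17713/5126087 ≈ 0.0034555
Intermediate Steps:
k(v, q) = sqrt(q**2 + v**2)
1/(-92218/35426 + X(k(16, 4 + 2))) = 1/(-92218/35426 + (sqrt((4 + 2)**2 + 16**2))**2) = 1/(-92218*1/35426 + (sqrt(6**2 + 256))**2) = 1/(-46109/17713 + (sqrt(36 + 256))**2) = 1/(-46109/17713 + (sqrt(292))**2) = 1/(-46109/17713 + (2*sqrt(73))**2) = 1/(-46109/17713 + 292) = 1/(5126087/17713) = 17713/5126087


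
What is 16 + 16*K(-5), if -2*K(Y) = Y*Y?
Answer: -184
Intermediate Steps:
K(Y) = -Y**2/2 (K(Y) = -Y*Y/2 = -Y**2/2)
16 + 16*K(-5) = 16 + 16*(-1/2*(-5)**2) = 16 + 16*(-1/2*25) = 16 + 16*(-25/2) = 16 - 200 = -184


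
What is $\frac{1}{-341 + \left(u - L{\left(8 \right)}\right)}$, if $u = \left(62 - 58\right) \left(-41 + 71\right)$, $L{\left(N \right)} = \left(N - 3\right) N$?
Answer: $- \frac{1}{261} \approx -0.0038314$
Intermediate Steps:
$L{\left(N \right)} = N \left(-3 + N\right)$ ($L{\left(N \right)} = \left(-3 + N\right) N = N \left(-3 + N\right)$)
$u = 120$ ($u = 4 \cdot 30 = 120$)
$\frac{1}{-341 + \left(u - L{\left(8 \right)}\right)} = \frac{1}{-341 + \left(120 - 8 \left(-3 + 8\right)\right)} = \frac{1}{-341 + \left(120 - 8 \cdot 5\right)} = \frac{1}{-341 + \left(120 - 40\right)} = \frac{1}{-341 + 80} = \frac{1}{-261} = - \frac{1}{261}$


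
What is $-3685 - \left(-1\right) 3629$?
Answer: $-56$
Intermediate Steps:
$-3685 - \left(-1\right) 3629 = -3685 - -3629 = -3685 + 3629 = -56$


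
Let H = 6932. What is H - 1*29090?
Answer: -22158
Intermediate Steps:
H - 1*29090 = 6932 - 1*29090 = 6932 - 29090 = -22158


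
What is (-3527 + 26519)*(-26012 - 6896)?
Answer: -756620736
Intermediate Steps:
(-3527 + 26519)*(-26012 - 6896) = 22992*(-32908) = -756620736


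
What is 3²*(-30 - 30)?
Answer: -540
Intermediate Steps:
3²*(-30 - 30) = 9*(-60) = -540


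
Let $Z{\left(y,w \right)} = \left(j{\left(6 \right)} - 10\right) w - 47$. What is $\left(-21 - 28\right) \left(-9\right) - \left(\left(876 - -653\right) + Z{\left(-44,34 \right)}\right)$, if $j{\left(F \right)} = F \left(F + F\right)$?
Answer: $-3149$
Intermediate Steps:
$j{\left(F \right)} = 2 F^{2}$ ($j{\left(F \right)} = F 2 F = 2 F^{2}$)
$Z{\left(y,w \right)} = -47 + 62 w$ ($Z{\left(y,w \right)} = \left(2 \cdot 6^{2} - 10\right) w - 47 = \left(2 \cdot 36 - 10\right) w - 47 = \left(72 - 10\right) w - 47 = 62 w - 47 = -47 + 62 w$)
$\left(-21 - 28\right) \left(-9\right) - \left(\left(876 - -653\right) + Z{\left(-44,34 \right)}\right) = \left(-21 - 28\right) \left(-9\right) - \left(\left(876 - -653\right) + \left(-47 + 62 \cdot 34\right)\right) = \left(-49\right) \left(-9\right) - \left(\left(876 + 653\right) + \left(-47 + 2108\right)\right) = 441 - \left(1529 + 2061\right) = 441 - 3590 = -3149$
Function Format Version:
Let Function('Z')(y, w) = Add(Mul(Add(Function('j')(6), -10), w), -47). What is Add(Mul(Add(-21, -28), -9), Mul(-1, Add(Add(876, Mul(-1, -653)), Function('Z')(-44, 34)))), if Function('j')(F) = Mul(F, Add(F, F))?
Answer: -3149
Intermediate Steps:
Function('j')(F) = Mul(2, Pow(F, 2)) (Function('j')(F) = Mul(F, Mul(2, F)) = Mul(2, Pow(F, 2)))
Function('Z')(y, w) = Add(-47, Mul(62, w)) (Function('Z')(y, w) = Add(Mul(Add(Mul(2, Pow(6, 2)), -10), w), -47) = Add(Mul(Add(Mul(2, 36), -10), w), -47) = Add(Mul(Add(72, -10), w), -47) = Add(Mul(62, w), -47) = Add(-47, Mul(62, w)))
Add(Mul(Add(-21, -28), -9), Mul(-1, Add(Add(876, Mul(-1, -653)), Function('Z')(-44, 34)))) = Add(Mul(Add(-21, -28), -9), Mul(-1, Add(Add(876, Mul(-1, -653)), Add(-47, Mul(62, 34))))) = Add(Mul(-49, -9), Mul(-1, Add(Add(876, 653), Add(-47, 2108)))) = Add(441, Mul(-1, Add(1529, 2061))) = Add(441, Mul(-1, 3590)) = Add(441, -3590) = -3149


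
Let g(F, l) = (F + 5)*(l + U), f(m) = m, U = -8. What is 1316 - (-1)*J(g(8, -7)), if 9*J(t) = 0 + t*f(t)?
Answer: 5541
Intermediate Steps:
g(F, l) = (-8 + l)*(5 + F) (g(F, l) = (F + 5)*(l - 8) = (5 + F)*(-8 + l) = (-8 + l)*(5 + F))
J(t) = t²/9 (J(t) = (0 + t*t)/9 = (0 + t²)/9 = t²/9)
1316 - (-1)*J(g(8, -7)) = 1316 - (-1)*(-40 - 8*8 + 5*(-7) + 8*(-7))²/9 = 1316 - (-1)*(-40 - 64 - 35 - 56)²/9 = 1316 - (-1)*(⅑)*(-195)² = 1316 - (-1)*(⅑)*38025 = 1316 - (-1)*4225 = 1316 - 1*(-4225) = 1316 + 4225 = 5541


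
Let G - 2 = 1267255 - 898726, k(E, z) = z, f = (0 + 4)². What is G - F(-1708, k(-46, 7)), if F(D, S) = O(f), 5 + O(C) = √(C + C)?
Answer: 368536 - 4*√2 ≈ 3.6853e+5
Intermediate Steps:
f = 16 (f = 4² = 16)
O(C) = -5 + √2*√C (O(C) = -5 + √(C + C) = -5 + √(2*C) = -5 + √2*√C)
F(D, S) = -5 + 4*√2 (F(D, S) = -5 + √2*√16 = -5 + √2*4 = -5 + 4*√2)
G = 368531 (G = 2 + (1267255 - 898726) = 2 + 368529 = 368531)
G - F(-1708, k(-46, 7)) = 368531 - (-5 + 4*√2) = 368531 + (5 - 4*√2) = 368536 - 4*√2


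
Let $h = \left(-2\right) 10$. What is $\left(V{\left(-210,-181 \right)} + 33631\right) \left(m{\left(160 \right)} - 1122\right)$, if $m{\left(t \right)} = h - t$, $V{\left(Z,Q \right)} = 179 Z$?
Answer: $5154618$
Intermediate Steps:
$h = -20$
$m{\left(t \right)} = -20 - t$
$\left(V{\left(-210,-181 \right)} + 33631\right) \left(m{\left(160 \right)} - 1122\right) = \left(179 \left(-210\right) + 33631\right) \left(\left(-20 - 160\right) - 1122\right) = \left(-37590 + 33631\right) \left(\left(-20 - 160\right) - 1122\right) = - 3959 \left(-180 - 1122\right) = \left(-3959\right) \left(-1302\right) = 5154618$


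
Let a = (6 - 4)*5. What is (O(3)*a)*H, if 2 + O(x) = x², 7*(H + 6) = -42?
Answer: -840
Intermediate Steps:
H = -12 (H = -6 + (⅐)*(-42) = -6 - 6 = -12)
a = 10 (a = 2*5 = 10)
O(x) = -2 + x²
(O(3)*a)*H = ((-2 + 3²)*10)*(-12) = ((-2 + 9)*10)*(-12) = (7*10)*(-12) = 70*(-12) = -840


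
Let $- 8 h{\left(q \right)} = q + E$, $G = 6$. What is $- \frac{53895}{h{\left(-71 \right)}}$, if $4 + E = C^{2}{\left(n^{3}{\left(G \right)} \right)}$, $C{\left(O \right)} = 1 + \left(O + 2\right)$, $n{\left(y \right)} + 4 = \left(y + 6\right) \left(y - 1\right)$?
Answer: $\frac{215580}{15421016543} \approx 1.398 \cdot 10^{-5}$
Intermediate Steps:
$n{\left(y \right)} = -4 + \left(-1 + y\right) \left(6 + y\right)$ ($n{\left(y \right)} = -4 + \left(y + 6\right) \left(y - 1\right) = -4 + \left(6 + y\right) \left(-1 + y\right) = -4 + \left(-1 + y\right) \left(6 + y\right)$)
$C{\left(O \right)} = 3 + O$ ($C{\left(O \right)} = 1 + \left(2 + O\right) = 3 + O$)
$E = 30842033157$ ($E = -4 + \left(3 + \left(-10 + 6^{2} + 5 \cdot 6\right)^{3}\right)^{2} = -4 + \left(3 + \left(-10 + 36 + 30\right)^{3}\right)^{2} = -4 + \left(3 + 56^{3}\right)^{2} = -4 + \left(3 + 175616\right)^{2} = -4 + 175619^{2} = -4 + 30842033161 = 30842033157$)
$h{\left(q \right)} = - \frac{30842033157}{8} - \frac{q}{8}$ ($h{\left(q \right)} = - \frac{q + 30842033157}{8} = - \frac{30842033157 + q}{8} = - \frac{30842033157}{8} - \frac{q}{8}$)
$- \frac{53895}{h{\left(-71 \right)}} = - \frac{53895}{- \frac{30842033157}{8} - - \frac{71}{8}} = - \frac{53895}{- \frac{30842033157}{8} + \frac{71}{8}} = - \frac{53895}{- \frac{15421016543}{4}} = \left(-53895\right) \left(- \frac{4}{15421016543}\right) = \frac{215580}{15421016543}$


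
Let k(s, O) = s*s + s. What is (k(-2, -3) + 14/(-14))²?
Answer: 1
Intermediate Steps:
k(s, O) = s + s² (k(s, O) = s² + s = s + s²)
(k(-2, -3) + 14/(-14))² = (-2*(1 - 2) + 14/(-14))² = (-2*(-1) + 14*(-1/14))² = (2 - 1)² = 1² = 1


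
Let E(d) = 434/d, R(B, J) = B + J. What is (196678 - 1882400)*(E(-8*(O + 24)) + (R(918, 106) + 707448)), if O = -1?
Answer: -54937011591227/46 ≈ -1.1943e+12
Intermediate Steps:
(196678 - 1882400)*(E(-8*(O + 24)) + (R(918, 106) + 707448)) = (196678 - 1882400)*(434/((-8*(-1 + 24))) + ((918 + 106) + 707448)) = -1685722*(434/((-8*23)) + (1024 + 707448)) = -1685722*(434/(-184) + 708472) = -1685722*(434*(-1/184) + 708472) = -1685722*(-217/92 + 708472) = -1685722*65179207/92 = -54937011591227/46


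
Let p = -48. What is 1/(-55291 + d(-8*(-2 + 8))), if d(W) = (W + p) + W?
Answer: -1/55435 ≈ -1.8039e-5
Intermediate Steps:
d(W) = -48 + 2*W (d(W) = (W - 48) + W = (-48 + W) + W = -48 + 2*W)
1/(-55291 + d(-8*(-2 + 8))) = 1/(-55291 + (-48 + 2*(-8*(-2 + 8)))) = 1/(-55291 + (-48 + 2*(-8*6))) = 1/(-55291 + (-48 + 2*(-48))) = 1/(-55291 + (-48 - 96)) = 1/(-55291 - 144) = 1/(-55435) = -1/55435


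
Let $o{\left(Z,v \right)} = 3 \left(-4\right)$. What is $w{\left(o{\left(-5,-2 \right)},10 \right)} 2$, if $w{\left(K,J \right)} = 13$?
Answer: $26$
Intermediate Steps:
$o{\left(Z,v \right)} = -12$
$w{\left(o{\left(-5,-2 \right)},10 \right)} 2 = 13 \cdot 2 = 26$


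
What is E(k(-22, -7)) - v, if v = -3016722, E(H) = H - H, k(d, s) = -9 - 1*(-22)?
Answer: 3016722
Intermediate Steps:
k(d, s) = 13 (k(d, s) = -9 + 22 = 13)
E(H) = 0
E(k(-22, -7)) - v = 0 - 1*(-3016722) = 0 + 3016722 = 3016722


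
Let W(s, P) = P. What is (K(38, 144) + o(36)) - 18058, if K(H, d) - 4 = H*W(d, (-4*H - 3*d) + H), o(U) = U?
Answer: -38766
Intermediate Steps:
K(H, d) = 4 + H*(-3*H - 3*d) (K(H, d) = 4 + H*((-4*H - 3*d) + H) = 4 + H*(-3*H - 3*d))
(K(38, 144) + o(36)) - 18058 = ((4 - 3*38*(38 + 144)) + 36) - 18058 = ((4 - 3*38*182) + 36) - 18058 = ((4 - 20748) + 36) - 18058 = (-20744 + 36) - 18058 = -20708 - 18058 = -38766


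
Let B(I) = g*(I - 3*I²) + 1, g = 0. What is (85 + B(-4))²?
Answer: 7396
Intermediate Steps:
B(I) = 1 (B(I) = 0*(I - 3*I²) + 1 = 0 + 1 = 1)
(85 + B(-4))² = (85 + 1)² = 86² = 7396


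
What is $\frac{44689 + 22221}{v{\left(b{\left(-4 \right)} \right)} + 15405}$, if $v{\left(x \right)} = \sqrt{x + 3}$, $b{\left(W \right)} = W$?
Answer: $\frac{515374275}{118657013} - \frac{33455 i}{118657013} \approx 4.3434 - 0.00028195 i$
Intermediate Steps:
$v{\left(x \right)} = \sqrt{3 + x}$
$\frac{44689 + 22221}{v{\left(b{\left(-4 \right)} \right)} + 15405} = \frac{44689 + 22221}{\sqrt{3 - 4} + 15405} = \frac{66910}{\sqrt{-1} + 15405} = \frac{66910}{i + 15405} = \frac{66910}{15405 + i} = 66910 \frac{15405 - i}{237314026} = \frac{33455 \left(15405 - i\right)}{118657013}$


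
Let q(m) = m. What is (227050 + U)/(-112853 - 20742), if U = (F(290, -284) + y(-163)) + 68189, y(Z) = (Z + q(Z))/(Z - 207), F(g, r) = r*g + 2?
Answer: -5626164/3530725 ≈ -1.5935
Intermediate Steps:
F(g, r) = 2 + g*r (F(g, r) = g*r + 2 = 2 + g*r)
y(Z) = 2*Z/(-207 + Z) (y(Z) = (Z + Z)/(Z - 207) = (2*Z)/(-207 + Z) = 2*Z/(-207 + Z))
U = -2621102/185 (U = ((2 + 290*(-284)) + 2*(-163)/(-207 - 163)) + 68189 = ((2 - 82360) + 2*(-163)/(-370)) + 68189 = (-82358 + 2*(-163)*(-1/370)) + 68189 = (-82358 + 163/185) + 68189 = -15236067/185 + 68189 = -2621102/185 ≈ -14168.)
(227050 + U)/(-112853 - 20742) = (227050 - 2621102/185)/(-112853 - 20742) = (39383148/185)/(-133595) = (39383148/185)*(-1/133595) = -5626164/3530725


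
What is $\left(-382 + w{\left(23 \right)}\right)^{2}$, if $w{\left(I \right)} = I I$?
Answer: $21609$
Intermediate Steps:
$w{\left(I \right)} = I^{2}$
$\left(-382 + w{\left(23 \right)}\right)^{2} = \left(-382 + 23^{2}\right)^{2} = \left(-382 + 529\right)^{2} = 147^{2} = 21609$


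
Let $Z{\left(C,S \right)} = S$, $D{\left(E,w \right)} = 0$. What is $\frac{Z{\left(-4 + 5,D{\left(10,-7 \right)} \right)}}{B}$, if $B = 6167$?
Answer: $0$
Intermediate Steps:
$\frac{Z{\left(-4 + 5,D{\left(10,-7 \right)} \right)}}{B} = \frac{0}{6167} = 0 \cdot \frac{1}{6167} = 0$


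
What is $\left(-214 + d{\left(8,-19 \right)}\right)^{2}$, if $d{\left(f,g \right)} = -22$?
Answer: $55696$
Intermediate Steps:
$\left(-214 + d{\left(8,-19 \right)}\right)^{2} = \left(-214 - 22\right)^{2} = \left(-236\right)^{2} = 55696$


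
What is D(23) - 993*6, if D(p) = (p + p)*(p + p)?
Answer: -3842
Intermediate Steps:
D(p) = 4*p**2 (D(p) = (2*p)*(2*p) = 4*p**2)
D(23) - 993*6 = 4*23**2 - 993*6 = 4*529 - 5958 = 2116 - 5958 = -3842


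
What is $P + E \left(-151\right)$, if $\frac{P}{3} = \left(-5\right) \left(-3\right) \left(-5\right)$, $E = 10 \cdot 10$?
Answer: $-15325$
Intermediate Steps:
$E = 100$
$P = -225$ ($P = 3 \left(-5\right) \left(-3\right) \left(-5\right) = 3 \cdot 15 \left(-5\right) = 3 \left(-75\right) = -225$)
$P + E \left(-151\right) = -225 + 100 \left(-151\right) = -225 - 15100 = -15325$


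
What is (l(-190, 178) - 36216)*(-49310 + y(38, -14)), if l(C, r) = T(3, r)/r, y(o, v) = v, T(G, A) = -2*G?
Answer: 158982448548/89 ≈ 1.7863e+9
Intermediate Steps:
l(C, r) = -6/r (l(C, r) = (-2*3)/r = -6/r)
(l(-190, 178) - 36216)*(-49310 + y(38, -14)) = (-6/178 - 36216)*(-49310 - 14) = (-6*1/178 - 36216)*(-49324) = (-3/89 - 36216)*(-49324) = -3223227/89*(-49324) = 158982448548/89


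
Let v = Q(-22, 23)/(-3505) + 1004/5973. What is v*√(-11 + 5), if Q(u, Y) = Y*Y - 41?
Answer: 604196*I*√6/20935365 ≈ 0.070692*I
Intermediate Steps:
Q(u, Y) = -41 + Y² (Q(u, Y) = Y² - 41 = -41 + Y²)
v = 604196/20935365 (v = (-41 + 23²)/(-3505) + 1004/5973 = (-41 + 529)*(-1/3505) + 1004*(1/5973) = 488*(-1/3505) + 1004/5973 = -488/3505 + 1004/5973 = 604196/20935365 ≈ 0.028860)
v*√(-11 + 5) = 604196*√(-11 + 5)/20935365 = 604196*√(-6)/20935365 = 604196*(I*√6)/20935365 = 604196*I*√6/20935365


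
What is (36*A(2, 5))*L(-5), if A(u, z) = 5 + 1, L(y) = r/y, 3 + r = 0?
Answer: 648/5 ≈ 129.60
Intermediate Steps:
r = -3 (r = -3 + 0 = -3)
L(y) = -3/y
A(u, z) = 6
(36*A(2, 5))*L(-5) = (36*6)*(-3/(-5)) = 216*(-3*(-1/5)) = 216*(3/5) = 648/5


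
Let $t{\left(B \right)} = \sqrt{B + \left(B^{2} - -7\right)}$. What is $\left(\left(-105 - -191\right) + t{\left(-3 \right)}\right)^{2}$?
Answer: $\left(86 + \sqrt{13}\right)^{2} \approx 8029.2$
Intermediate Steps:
$t{\left(B \right)} = \sqrt{7 + B + B^{2}}$ ($t{\left(B \right)} = \sqrt{B + \left(B^{2} + 7\right)} = \sqrt{B + \left(7 + B^{2}\right)} = \sqrt{7 + B + B^{2}}$)
$\left(\left(-105 - -191\right) + t{\left(-3 \right)}\right)^{2} = \left(\left(-105 - -191\right) + \sqrt{7 - 3 + \left(-3\right)^{2}}\right)^{2} = \left(\left(-105 + 191\right) + \sqrt{7 - 3 + 9}\right)^{2} = \left(86 + \sqrt{13}\right)^{2}$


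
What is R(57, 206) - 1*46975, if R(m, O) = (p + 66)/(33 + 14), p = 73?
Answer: -2207686/47 ≈ -46972.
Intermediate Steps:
R(m, O) = 139/47 (R(m, O) = (73 + 66)/(33 + 14) = 139/47)
R(57, 206) - 1*46975 = 139/47 - 1*46975 = 139/47 - 46975 = -2207686/47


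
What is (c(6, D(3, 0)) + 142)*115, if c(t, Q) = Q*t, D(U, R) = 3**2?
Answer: 22540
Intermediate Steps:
D(U, R) = 9
(c(6, D(3, 0)) + 142)*115 = (9*6 + 142)*115 = (54 + 142)*115 = 196*115 = 22540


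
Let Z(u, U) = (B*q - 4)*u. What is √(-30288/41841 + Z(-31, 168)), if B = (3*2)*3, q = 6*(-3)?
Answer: 10*√19777264410/13947 ≈ 100.83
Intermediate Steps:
q = -18
B = 18 (B = 6*3 = 18)
Z(u, U) = -328*u (Z(u, U) = (18*(-18) - 4)*u = (-324 - 4)*u = -328*u)
√(-30288/41841 + Z(-31, 168)) = √(-30288/41841 - 328*(-31)) = √(-30288*1/41841 + 10168) = √(-10096/13947 + 10168) = √(141803000/13947) = 10*√19777264410/13947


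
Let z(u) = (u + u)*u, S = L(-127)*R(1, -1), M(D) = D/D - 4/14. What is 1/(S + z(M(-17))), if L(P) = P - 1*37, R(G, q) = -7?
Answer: 49/56302 ≈ 0.00087031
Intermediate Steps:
M(D) = 5/7 (M(D) = 1 - 4*1/14 = 1 - 2/7 = 5/7)
L(P) = -37 + P (L(P) = P - 37 = -37 + P)
S = 1148 (S = (-37 - 127)*(-7) = -164*(-7) = 1148)
z(u) = 2*u**2 (z(u) = (2*u)*u = 2*u**2)
1/(S + z(M(-17))) = 1/(1148 + 2*(5/7)**2) = 1/(1148 + 2*(25/49)) = 1/(1148 + 50/49) = 1/(56302/49) = 49/56302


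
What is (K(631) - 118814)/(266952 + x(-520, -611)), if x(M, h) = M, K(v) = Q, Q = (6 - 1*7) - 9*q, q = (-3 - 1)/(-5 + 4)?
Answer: -118851/266432 ≈ -0.44608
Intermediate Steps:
q = 4 (q = -4/(-1) = -4*(-1) = 4)
Q = -37 (Q = (6 - 1*7) - 9*4 = (6 - 7) - 36 = -1 - 36 = -37)
K(v) = -37
(K(631) - 118814)/(266952 + x(-520, -611)) = (-37 - 118814)/(266952 - 520) = -118851/266432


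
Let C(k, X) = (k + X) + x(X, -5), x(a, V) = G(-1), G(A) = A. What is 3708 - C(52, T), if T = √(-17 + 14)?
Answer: 3657 - I*√3 ≈ 3657.0 - 1.732*I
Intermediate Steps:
T = I*√3 (T = √(-3) = I*√3 ≈ 1.732*I)
x(a, V) = -1
C(k, X) = -1 + X + k (C(k, X) = (k + X) - 1 = (X + k) - 1 = -1 + X + k)
3708 - C(52, T) = 3708 - (-1 + I*√3 + 52) = 3708 - (51 + I*√3) = 3708 + (-51 - I*√3) = 3657 - I*√3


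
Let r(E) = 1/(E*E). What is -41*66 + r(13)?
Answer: -457313/169 ≈ -2706.0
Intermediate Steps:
r(E) = E⁻² (r(E) = 1/(E²) = E⁻²)
-41*66 + r(13) = -41*66 + 13⁻² = -2706 + 1/169 = -457313/169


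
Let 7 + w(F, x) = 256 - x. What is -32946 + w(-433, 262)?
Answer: -32959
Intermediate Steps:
w(F, x) = 249 - x (w(F, x) = -7 + (256 - x) = 249 - x)
-32946 + w(-433, 262) = -32946 + (249 - 1*262) = -32946 + (249 - 262) = -32946 - 13 = -32959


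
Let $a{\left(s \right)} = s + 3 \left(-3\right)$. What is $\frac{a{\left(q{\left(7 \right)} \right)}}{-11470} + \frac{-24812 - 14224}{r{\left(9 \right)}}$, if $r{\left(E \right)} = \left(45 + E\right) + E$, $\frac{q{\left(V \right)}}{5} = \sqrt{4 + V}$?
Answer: $- \frac{149247451}{240870} - \frac{\sqrt{11}}{2294} \approx -619.62$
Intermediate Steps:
$q{\left(V \right)} = 5 \sqrt{4 + V}$
$a{\left(s \right)} = -9 + s$ ($a{\left(s \right)} = s - 9 = -9 + s$)
$r{\left(E \right)} = 45 + 2 E$
$\frac{a{\left(q{\left(7 \right)} \right)}}{-11470} + \frac{-24812 - 14224}{r{\left(9 \right)}} = \frac{-9 + 5 \sqrt{4 + 7}}{-11470} + \frac{-24812 - 14224}{45 + 2 \cdot 9} = \left(-9 + 5 \sqrt{11}\right) \left(- \frac{1}{11470}\right) - \frac{39036}{45 + 18} = \left(\frac{9}{11470} - \frac{\sqrt{11}}{2294}\right) - \frac{39036}{63} = \left(\frac{9}{11470} - \frac{\sqrt{11}}{2294}\right) - \frac{13012}{21} = - \frac{149247451}{240870} - \frac{\sqrt{11}}{2294}$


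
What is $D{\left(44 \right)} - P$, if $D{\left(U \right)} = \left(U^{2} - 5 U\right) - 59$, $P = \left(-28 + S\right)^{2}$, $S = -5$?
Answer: $568$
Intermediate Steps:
$P = 1089$ ($P = \left(-28 - 5\right)^{2} = \left(-33\right)^{2} = 1089$)
$D{\left(U \right)} = -59 + U^{2} - 5 U$
$D{\left(44 \right)} - P = \left(-59 + 44^{2} - 220\right) - 1089 = \left(-59 + 1936 - 220\right) - 1089 = 1657 - 1089 = 568$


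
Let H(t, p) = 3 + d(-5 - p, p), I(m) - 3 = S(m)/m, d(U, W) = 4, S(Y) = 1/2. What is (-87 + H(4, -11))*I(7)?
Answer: -1720/7 ≈ -245.71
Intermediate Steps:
S(Y) = 1/2
I(m) = 3 + 1/(2*m)
H(t, p) = 7 (H(t, p) = 3 + 4 = 7)
(-87 + H(4, -11))*I(7) = (-87 + 7)*(3 + (1/2)/7) = -80*(3 + (1/2)*(1/7)) = -80*(3 + 1/14) = -80*43/14 = -1720/7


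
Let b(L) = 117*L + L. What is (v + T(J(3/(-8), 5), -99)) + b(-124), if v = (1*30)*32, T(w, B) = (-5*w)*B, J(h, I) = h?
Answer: -110861/8 ≈ -13858.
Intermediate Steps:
b(L) = 118*L
T(w, B) = -5*B*w
v = 960 (v = 30*32 = 960)
(v + T(J(3/(-8), 5), -99)) + b(-124) = (960 - 5*(-99)*3/(-8)) + 118*(-124) = (960 - 5*(-99)*3*(-⅛)) - 14632 = (960 - 5*(-99)*(-3/8)) - 14632 = (960 - 1485/8) - 14632 = 6195/8 - 14632 = -110861/8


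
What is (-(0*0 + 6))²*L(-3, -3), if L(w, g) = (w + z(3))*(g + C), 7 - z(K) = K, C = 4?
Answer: 36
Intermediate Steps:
z(K) = 7 - K
L(w, g) = (4 + g)*(4 + w) (L(w, g) = (w + (7 - 1*3))*(g + 4) = (w + (7 - 3))*(4 + g) = (w + 4)*(4 + g) = (4 + w)*(4 + g) = (4 + g)*(4 + w))
(-(0*0 + 6))²*L(-3, -3) = (-(0*0 + 6))²*(16 + 4*(-3) + 4*(-3) - 3*(-3)) = (-(0 + 6))²*(16 - 12 - 12 + 9) = (-1*6)²*1 = (-6)²*1 = 36*1 = 36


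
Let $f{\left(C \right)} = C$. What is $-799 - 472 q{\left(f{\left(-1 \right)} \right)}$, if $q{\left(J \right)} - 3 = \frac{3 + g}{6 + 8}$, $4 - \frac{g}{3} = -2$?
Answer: $-2923$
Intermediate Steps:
$g = 18$ ($g = 12 - -6 = 12 + 6 = 18$)
$q{\left(J \right)} = \frac{9}{2}$ ($q{\left(J \right)} = 3 + \frac{3 + 18}{6 + 8} = 3 + \frac{21}{14} = 3 + 21 \cdot \frac{1}{14} = 3 + \frac{3}{2} = \frac{9}{2}$)
$-799 - 472 q{\left(f{\left(-1 \right)} \right)} = -799 - 2124 = -2923$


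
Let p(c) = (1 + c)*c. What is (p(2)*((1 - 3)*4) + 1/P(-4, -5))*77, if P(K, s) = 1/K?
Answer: -4004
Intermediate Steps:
p(c) = c*(1 + c)
(p(2)*((1 - 3)*4) + 1/P(-4, -5))*77 = ((2*(1 + 2))*((1 - 3)*4) + 1/(1/(-4)))*77 = ((2*3)*(-2*4) + 1/(-¼))*77 = (6*(-8) - 4)*77 = (-48 - 4)*77 = -52*77 = -4004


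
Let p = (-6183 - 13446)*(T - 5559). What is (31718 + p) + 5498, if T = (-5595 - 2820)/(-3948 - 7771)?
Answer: 1279020239578/11719 ≈ 1.0914e+8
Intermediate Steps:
T = 8415/11719 (T = -8415/(-11719) = -8415*(-1/11719) = 8415/11719 ≈ 0.71806)
p = 1278584105274/11719 (p = (-6183 - 13446)*(8415/11719 - 5559) = -19629*(-65137506/11719) = 1278584105274/11719 ≈ 1.0910e+8)
(31718 + p) + 5498 = (31718 + 1278584105274/11719) + 5498 = 1278955808516/11719 + 5498 = 1279020239578/11719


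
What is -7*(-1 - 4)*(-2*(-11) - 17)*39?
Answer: 6825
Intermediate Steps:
-7*(-1 - 4)*(-2*(-11) - 17)*39 = -(-35)*(22 - 17)*39 = -(-35)*5*39 = -7*(-25)*39 = 175*39 = 6825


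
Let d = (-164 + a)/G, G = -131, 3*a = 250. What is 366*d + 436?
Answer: 86640/131 ≈ 661.37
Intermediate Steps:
a = 250/3 (a = (⅓)*250 = 250/3 ≈ 83.333)
d = 242/393 (d = (-164 + 250/3)/(-131) = -242/3*(-1/131) = 242/393 ≈ 0.61578)
366*d + 436 = 366*(242/393) + 436 = 29524/131 + 436 = 86640/131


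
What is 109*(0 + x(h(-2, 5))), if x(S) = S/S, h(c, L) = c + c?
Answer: 109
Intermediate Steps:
h(c, L) = 2*c
x(S) = 1
109*(0 + x(h(-2, 5))) = 109*(0 + 1) = 109*1 = 109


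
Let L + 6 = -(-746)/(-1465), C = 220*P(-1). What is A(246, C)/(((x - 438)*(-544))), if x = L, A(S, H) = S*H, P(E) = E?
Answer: -9910725/44282008 ≈ -0.22381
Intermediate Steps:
C = -220 (C = 220*(-1) = -220)
L = -9536/1465 (L = -6 - (-746)/(-1465) = -6 - (-746)*(-1)/1465 = -6 - 1*746/1465 = -6 - 746/1465 = -9536/1465 ≈ -6.5092)
A(S, H) = H*S
x = -9536/1465 ≈ -6.5092
A(246, C)/(((x - 438)*(-544))) = (-220*246)/(((-9536/1465 - 438)*(-544))) = -54120/((-651206/1465*(-544))) = -54120/354256064/1465 = -54120*1465/354256064 = -9910725/44282008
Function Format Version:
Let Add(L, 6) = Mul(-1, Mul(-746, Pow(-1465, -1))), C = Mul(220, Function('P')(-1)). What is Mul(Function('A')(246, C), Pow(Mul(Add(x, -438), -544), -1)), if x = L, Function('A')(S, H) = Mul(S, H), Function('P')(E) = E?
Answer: Rational(-9910725, 44282008) ≈ -0.22381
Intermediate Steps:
C = -220 (C = Mul(220, -1) = -220)
L = Rational(-9536, 1465) (L = Add(-6, Mul(-1, Mul(-746, Pow(-1465, -1)))) = Add(-6, Mul(-1, Mul(-746, Rational(-1, 1465)))) = Add(-6, Mul(-1, Rational(746, 1465))) = Add(-6, Rational(-746, 1465)) = Rational(-9536, 1465) ≈ -6.5092)
Function('A')(S, H) = Mul(H, S)
x = Rational(-9536, 1465) ≈ -6.5092
Mul(Function('A')(246, C), Pow(Mul(Add(x, -438), -544), -1)) = Mul(Mul(-220, 246), Pow(Mul(Add(Rational(-9536, 1465), -438), -544), -1)) = Mul(-54120, Pow(Mul(Rational(-651206, 1465), -544), -1)) = Mul(-54120, Pow(Rational(354256064, 1465), -1)) = Mul(-54120, Rational(1465, 354256064)) = Rational(-9910725, 44282008)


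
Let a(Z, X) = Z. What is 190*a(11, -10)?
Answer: 2090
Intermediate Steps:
190*a(11, -10) = 190*11 = 2090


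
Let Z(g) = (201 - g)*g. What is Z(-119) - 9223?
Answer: -47303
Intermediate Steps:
Z(g) = g*(201 - g)
Z(-119) - 9223 = -119*(201 - 1*(-119)) - 9223 = -119*(201 + 119) - 9223 = -119*320 - 9223 = -38080 - 9223 = -47303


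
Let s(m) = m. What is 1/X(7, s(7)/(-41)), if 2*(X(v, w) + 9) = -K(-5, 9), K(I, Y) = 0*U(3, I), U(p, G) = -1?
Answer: -⅑ ≈ -0.11111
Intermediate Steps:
K(I, Y) = 0 (K(I, Y) = 0*(-1) = 0)
X(v, w) = -9 (X(v, w) = -9 + (-1*0)/2 = -9 + (½)*0 = -9 + 0 = -9)
1/X(7, s(7)/(-41)) = 1/(-9) = -⅑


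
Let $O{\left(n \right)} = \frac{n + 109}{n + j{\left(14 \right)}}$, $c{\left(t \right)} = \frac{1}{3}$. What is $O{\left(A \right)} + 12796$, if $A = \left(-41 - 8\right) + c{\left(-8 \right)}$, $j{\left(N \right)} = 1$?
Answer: $\frac{1829647}{143} \approx 12795.0$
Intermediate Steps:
$c{\left(t \right)} = \frac{1}{3}$
$A = - \frac{146}{3}$ ($A = \left(-41 - 8\right) + \frac{1}{3} = -49 + \frac{1}{3} = - \frac{146}{3} \approx -48.667$)
$O{\left(n \right)} = \frac{109 + n}{1 + n}$ ($O{\left(n \right)} = \frac{n + 109}{n + 1} = \frac{109 + n}{1 + n}$)
$O{\left(A \right)} + 12796 = \frac{109 - \frac{146}{3}}{1 - \frac{146}{3}} + 12796 = \frac{1}{- \frac{143}{3}} \cdot \frac{181}{3} + 12796 = \left(- \frac{3}{143}\right) \frac{181}{3} + 12796 = - \frac{181}{143} + 12796 = \frac{1829647}{143}$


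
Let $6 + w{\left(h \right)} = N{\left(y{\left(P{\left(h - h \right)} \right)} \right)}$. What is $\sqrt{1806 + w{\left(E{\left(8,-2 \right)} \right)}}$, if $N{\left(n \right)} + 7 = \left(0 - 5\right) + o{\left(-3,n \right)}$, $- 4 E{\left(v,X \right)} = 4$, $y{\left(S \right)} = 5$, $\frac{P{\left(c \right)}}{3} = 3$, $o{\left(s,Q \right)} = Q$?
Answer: $\sqrt{1793} \approx 42.344$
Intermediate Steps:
$P{\left(c \right)} = 9$ ($P{\left(c \right)} = 3 \cdot 3 = 9$)
$E{\left(v,X \right)} = -1$ ($E{\left(v,X \right)} = \left(- \frac{1}{4}\right) 4 = -1$)
$N{\left(n \right)} = -12 + n$ ($N{\left(n \right)} = -7 + \left(\left(0 - 5\right) + n\right) = -7 + \left(-5 + n\right) = -12 + n$)
$w{\left(h \right)} = -13$ ($w{\left(h \right)} = -6 + \left(-12 + 5\right) = -6 - 7 = -13$)
$\sqrt{1806 + w{\left(E{\left(8,-2 \right)} \right)}} = \sqrt{1806 - 13} = \sqrt{1793}$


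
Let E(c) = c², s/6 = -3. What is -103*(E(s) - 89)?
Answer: -24205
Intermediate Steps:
s = -18 (s = 6*(-3) = -18)
-103*(E(s) - 89) = -103*((-18)² - 89) = -103*(324 - 89) = -103*235 = -24205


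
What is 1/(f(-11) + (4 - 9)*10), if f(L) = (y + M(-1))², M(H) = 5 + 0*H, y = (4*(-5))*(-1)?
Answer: 1/575 ≈ 0.0017391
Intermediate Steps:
y = 20 (y = -20*(-1) = 20)
M(H) = 5 (M(H) = 5 + 0 = 5)
f(L) = 625 (f(L) = (20 + 5)² = 25² = 625)
1/(f(-11) + (4 - 9)*10) = 1/(625 + (4 - 9)*10) = 1/(625 - 5*10) = 1/(625 - 50) = 1/575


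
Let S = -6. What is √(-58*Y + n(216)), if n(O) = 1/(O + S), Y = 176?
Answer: I*√450172590/210 ≈ 101.03*I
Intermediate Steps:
n(O) = 1/(-6 + O) (n(O) = 1/(O - 6) = 1/(-6 + O))
√(-58*Y + n(216)) = √(-58*176 + 1/(-6 + 216)) = √(-10208 + 1/210) = √(-2143679/210) = I*√450172590/210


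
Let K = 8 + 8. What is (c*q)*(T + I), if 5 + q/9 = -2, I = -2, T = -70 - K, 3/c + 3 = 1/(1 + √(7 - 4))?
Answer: -116424/23 - 16632*√3/23 ≈ -6314.4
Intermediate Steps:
c = 3/(-3 + 1/(1 + √3)) (c = 3/(-3 + 1/(1 + √(7 - 4))) = 3/(-3 + 1/(1 + √3)) ≈ -1.1390)
K = 16
T = -86 (T = -70 - 1*16 = -70 - 16 = -86)
q = -63 (q = -45 + 9*(-2) = -45 - 18 = -63)
(c*q)*(T + I) = ((-21/23 - 3*√3/23)*(-63))*(-86 - 2) = (1323/23 + 189*√3/23)*(-88) = -116424/23 - 16632*√3/23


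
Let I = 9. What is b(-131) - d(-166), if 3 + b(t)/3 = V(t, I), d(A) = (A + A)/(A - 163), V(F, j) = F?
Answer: -132590/329 ≈ -403.01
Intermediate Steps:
d(A) = 2*A/(-163 + A) (d(A) = (2*A)/(-163 + A) = 2*A/(-163 + A))
b(t) = -9 + 3*t
b(-131) - d(-166) = (-9 + 3*(-131)) - 2*(-166)/(-163 - 166) = (-9 - 393) - 2*(-166)/(-329) = -402 - 2*(-166)*(-1)/329 = -402 - 1*332/329 = -402 - 332/329 = -132590/329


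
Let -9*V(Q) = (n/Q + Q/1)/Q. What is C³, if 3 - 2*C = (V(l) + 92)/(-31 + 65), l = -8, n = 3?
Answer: 197849544283/60088890949632 ≈ 0.0032926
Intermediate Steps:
V(Q) = -(Q + 3/Q)/(9*Q) (V(Q) = -(3/Q + Q/1)/(9*Q) = -(3/Q + Q*1)/(9*Q) = -(3/Q + Q)/(9*Q) = -(Q + 3/Q)/(9*Q))
C = 5827/39168 (C = 3/2 - ((⅑)*(-3 - 1*(-8)²)/(-8)² + 92)/(2*(-31 + 65)) = 3/2 - ((⅑)*(1/64)*(-3 - 1*64) + 92)/(2*34) = 3/2 - ((⅑)*(1/64)*(-3 - 64) + 92)/(2*34) = 3/2 - ((⅑)*(1/64)*(-67) + 92)/(2*34) = 3/2 - (-67/576 + 92)/(2*34) = 3/2 - 52925/(1152*34) = 3/2 - ½*52925/19584 = 3/2 - 52925/39168 = 5827/39168 ≈ 0.14877)
C³ = (5827/39168)³ = 197849544283/60088890949632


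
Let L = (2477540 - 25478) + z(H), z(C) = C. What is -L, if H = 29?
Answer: -2452091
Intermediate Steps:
L = 2452091 (L = (2477540 - 25478) + 29 = 2452062 + 29 = 2452091)
-L = -1*2452091 = -2452091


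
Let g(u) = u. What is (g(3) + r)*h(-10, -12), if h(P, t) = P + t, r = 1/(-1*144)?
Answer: -4741/72 ≈ -65.847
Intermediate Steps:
r = -1/144 (r = 1/(-144) = -1/144 ≈ -0.0069444)
(g(3) + r)*h(-10, -12) = (3 - 1/144)*(-10 - 12) = (431/144)*(-22) = -4741/72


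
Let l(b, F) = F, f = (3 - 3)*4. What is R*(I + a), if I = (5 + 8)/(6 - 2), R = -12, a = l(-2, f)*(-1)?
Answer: -39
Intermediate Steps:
f = 0 (f = 0*4 = 0)
a = 0 (a = 0*(-1) = 0)
I = 13/4 ≈ 3.2500
R*(I + a) = -12*(13/4 + 0) = -12*13/4 = -39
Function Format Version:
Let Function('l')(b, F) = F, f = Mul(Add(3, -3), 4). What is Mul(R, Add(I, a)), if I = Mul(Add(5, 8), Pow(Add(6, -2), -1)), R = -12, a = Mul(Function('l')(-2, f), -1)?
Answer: -39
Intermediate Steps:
f = 0 (f = Mul(0, 4) = 0)
a = 0 (a = Mul(0, -1) = 0)
I = Rational(13, 4) (I = Mul(13, Pow(4, -1)) = Mul(13, Rational(1, 4)) = Rational(13, 4) ≈ 3.2500)
Mul(R, Add(I, a)) = Mul(-12, Add(Rational(13, 4), 0)) = Mul(-12, Rational(13, 4)) = -39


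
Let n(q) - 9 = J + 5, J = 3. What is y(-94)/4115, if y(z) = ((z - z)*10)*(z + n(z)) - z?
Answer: 94/4115 ≈ 0.022843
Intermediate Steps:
n(q) = 17 (n(q) = 9 + (3 + 5) = 9 + 8 = 17)
y(z) = -z (y(z) = ((z - z)*10)*(z + 17) - z = (0*10)*(17 + z) - z = 0*(17 + z) - z = 0 - z = -z)
y(-94)/4115 = -1*(-94)/4115 = 94*(1/4115) = 94/4115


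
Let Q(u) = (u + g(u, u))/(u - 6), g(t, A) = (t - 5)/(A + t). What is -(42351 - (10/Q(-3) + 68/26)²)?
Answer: -6615623/169 ≈ -39146.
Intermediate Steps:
g(t, A) = (-5 + t)/(A + t)
Q(u) = (u + (-5 + u)/(2*u))/(-6 + u) (Q(u) = (u + (-5 + u)/(u + u))/(u - 6) = (u + (-5 + u)/((2*u)))/(-6 + u) = (u + (1/(2*u))*(-5 + u))/(-6 + u) = (u + (-5 + u)/(2*u))/(-6 + u))
-(42351 - (10/Q(-3) + 68/26)²) = -(42351 - (10/(((½)*(-5 - 3 + 2*(-3)²)/(-3*(-6 - 3)))) + 68/26)²) = -(42351 - (10/(((½)*(-⅓)*(-5 - 3 + 2*9)/(-9))) + 68*(1/26))²) = -(42351 - (10/(((½)*(-⅓)*(-⅑)*(-5 - 3 + 18))) + 34/13)²) = -(42351 - (10/(((½)*(-⅓)*(-⅑)*10)) + 34/13)²) = -(42351 - (10/(5/27) + 34/13)²) = -(42351 - (10*(27/5) + 34/13)²) = -(42351 - (54 + 34/13)²) = -(42351 - (736/13)²) = -(42351 - 1*541696/169) = -(42351 - 541696/169) = -1*6615623/169 = -6615623/169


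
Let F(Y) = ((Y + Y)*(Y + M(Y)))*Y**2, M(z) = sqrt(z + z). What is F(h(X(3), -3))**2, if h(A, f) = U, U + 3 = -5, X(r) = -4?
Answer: 50331648 - 67108864*I ≈ 5.0332e+7 - 6.7109e+7*I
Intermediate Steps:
U = -8 (U = -3 - 5 = -8)
M(z) = sqrt(2)*sqrt(z) (M(z) = sqrt(2*z) = sqrt(2)*sqrt(z))
h(A, f) = -8
F(Y) = 2*Y**3*(Y + sqrt(2)*sqrt(Y)) (F(Y) = ((Y + Y)*(Y + sqrt(2)*sqrt(Y)))*Y**2 = ((2*Y)*(Y + sqrt(2)*sqrt(Y)))*Y**2 = (2*Y*(Y + sqrt(2)*sqrt(Y)))*Y**2 = 2*Y**3*(Y + sqrt(2)*sqrt(Y)))
F(h(X(3), -3))**2 = (2*(-8)**4 + 2*sqrt(2)*(-8)**(7/2))**2 = (2*4096 + 2*sqrt(2)*(-1024*I*sqrt(2)))**2 = (8192 - 4096*I)**2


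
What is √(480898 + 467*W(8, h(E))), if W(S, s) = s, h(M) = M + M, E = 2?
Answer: √482766 ≈ 694.81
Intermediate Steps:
h(M) = 2*M
√(480898 + 467*W(8, h(E))) = √(480898 + 467*(2*2)) = √(480898 + 467*4) = √(480898 + 1868) = √482766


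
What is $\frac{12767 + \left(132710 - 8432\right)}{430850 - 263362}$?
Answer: $\frac{137045}{167488} \approx 0.81824$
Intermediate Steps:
$\frac{12767 + \left(132710 - 8432\right)}{430850 - 263362} = \frac{12767 + \left(132710 - 8432\right)}{167488} = \left(12767 + 124278\right) \frac{1}{167488} = 137045 \cdot \frac{1}{167488} = \frac{137045}{167488}$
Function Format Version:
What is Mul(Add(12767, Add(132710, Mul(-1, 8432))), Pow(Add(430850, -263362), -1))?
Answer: Rational(137045, 167488) ≈ 0.81824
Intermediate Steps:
Mul(Add(12767, Add(132710, Mul(-1, 8432))), Pow(Add(430850, -263362), -1)) = Mul(Add(12767, Add(132710, -8432)), Pow(167488, -1)) = Mul(Add(12767, 124278), Rational(1, 167488)) = Mul(137045, Rational(1, 167488)) = Rational(137045, 167488)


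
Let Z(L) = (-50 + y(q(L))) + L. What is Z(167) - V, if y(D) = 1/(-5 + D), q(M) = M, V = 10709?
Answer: -1715903/162 ≈ -10592.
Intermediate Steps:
Z(L) = -50 + L + 1/(-5 + L) (Z(L) = (-50 + 1/(-5 + L)) + L = -50 + L + 1/(-5 + L))
Z(167) - V = (1 + (-50 + 167)*(-5 + 167))/(-5 + 167) - 1*10709 = (1 + 117*162)/162 - 10709 = (1 + 18954)/162 - 10709 = (1/162)*18955 - 10709 = 18955/162 - 10709 = -1715903/162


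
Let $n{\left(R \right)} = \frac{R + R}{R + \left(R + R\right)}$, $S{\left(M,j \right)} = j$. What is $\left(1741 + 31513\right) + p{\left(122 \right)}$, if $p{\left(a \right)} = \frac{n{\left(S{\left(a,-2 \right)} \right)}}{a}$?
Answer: $\frac{6085483}{183} \approx 33254.0$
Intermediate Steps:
$n{\left(R \right)} = \frac{2}{3}$ ($n{\left(R \right)} = \frac{2 R}{R + 2 R} = \frac{2 R}{3 R} = 2 R \frac{1}{3 R} = \frac{2}{3}$)
$p{\left(a \right)} = \frac{2}{3 a}$
$\left(1741 + 31513\right) + p{\left(122 \right)} = \left(1741 + 31513\right) + \frac{2}{3 \cdot 122} = 33254 + \frac{2}{3} \cdot \frac{1}{122} = 33254 + \frac{1}{183} = \frac{6085483}{183}$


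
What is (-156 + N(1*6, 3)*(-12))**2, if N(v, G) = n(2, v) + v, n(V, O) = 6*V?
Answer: 138384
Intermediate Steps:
N(v, G) = 12 + v (N(v, G) = 6*2 + v = 12 + v)
(-156 + N(1*6, 3)*(-12))**2 = (-156 + (12 + 1*6)*(-12))**2 = (-156 + (12 + 6)*(-12))**2 = (-156 + 18*(-12))**2 = (-156 - 216)**2 = (-372)**2 = 138384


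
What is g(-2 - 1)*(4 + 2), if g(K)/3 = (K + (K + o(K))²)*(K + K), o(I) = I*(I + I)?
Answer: -23976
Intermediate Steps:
o(I) = 2*I² (o(I) = I*(2*I) = 2*I²)
g(K) = 6*K*(K + (K + 2*K²)²) (g(K) = 3*((K + (K + 2*K²)²)*(K + K)) = 3*((K + (K + 2*K²)²)*(2*K)) = 3*(2*K*(K + (K + 2*K²)²)) = 6*K*(K + (K + 2*K²)²))
g(-2 - 1)*(4 + 2) = (6*(-2 - 1)²*(1 + (-2 - 1)*(1 + 2*(-2 - 1))²))*(4 + 2) = (6*(-3)²*(1 - 3*(1 + 2*(-3))²))*6 = (6*9*(1 - 3*(1 - 6)²))*6 = (6*9*(1 - 3*(-5)²))*6 = (6*9*(1 - 3*25))*6 = (6*9*(1 - 75))*6 = (6*9*(-74))*6 = -3996*6 = -23976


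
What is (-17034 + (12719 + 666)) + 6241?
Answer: 2592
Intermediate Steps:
(-17034 + (12719 + 666)) + 6241 = (-17034 + 13385) + 6241 = -3649 + 6241 = 2592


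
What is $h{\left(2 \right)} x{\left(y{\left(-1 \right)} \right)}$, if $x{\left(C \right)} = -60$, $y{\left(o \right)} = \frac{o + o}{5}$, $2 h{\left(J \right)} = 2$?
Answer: $-60$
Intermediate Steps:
$h{\left(J \right)} = 1$ ($h{\left(J \right)} = \frac{1}{2} \cdot 2 = 1$)
$y{\left(o \right)} = \frac{2 o}{5}$ ($y{\left(o \right)} = 2 o \frac{1}{5} = \frac{2 o}{5}$)
$h{\left(2 \right)} x{\left(y{\left(-1 \right)} \right)} = 1 \left(-60\right) = -60$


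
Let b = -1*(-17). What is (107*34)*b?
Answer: 61846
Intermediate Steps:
b = 17
(107*34)*b = (107*34)*17 = 3638*17 = 61846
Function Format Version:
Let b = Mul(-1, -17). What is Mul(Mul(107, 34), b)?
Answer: 61846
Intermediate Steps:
b = 17
Mul(Mul(107, 34), b) = Mul(Mul(107, 34), 17) = Mul(3638, 17) = 61846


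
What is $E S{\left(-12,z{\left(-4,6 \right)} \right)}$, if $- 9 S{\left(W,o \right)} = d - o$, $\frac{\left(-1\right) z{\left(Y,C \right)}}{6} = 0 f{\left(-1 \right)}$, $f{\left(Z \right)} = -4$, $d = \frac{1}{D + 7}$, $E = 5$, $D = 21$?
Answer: $- \frac{5}{252} \approx -0.019841$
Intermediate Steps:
$d = \frac{1}{28}$ ($d = \frac{1}{21 + 7} = \frac{1}{28} \approx 0.035714$)
$z{\left(Y,C \right)} = 0$ ($z{\left(Y,C \right)} = - 6 \cdot 0 \left(-4\right) = \left(-6\right) 0 = 0$)
$S{\left(W,o \right)} = - \frac{1}{252} + \frac{o}{9}$ ($S{\left(W,o \right)} = - \frac{\frac{1}{28} - o}{9} = - \frac{1}{252} + \frac{o}{9}$)
$E S{\left(-12,z{\left(-4,6 \right)} \right)} = 5 \left(- \frac{1}{252} + \frac{1}{9} \cdot 0\right) = 5 \left(- \frac{1}{252} + 0\right) = 5 \left(- \frac{1}{252}\right) = - \frac{5}{252}$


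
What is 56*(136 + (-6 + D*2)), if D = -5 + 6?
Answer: 7392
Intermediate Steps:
D = 1
56*(136 + (-6 + D*2)) = 56*(136 + (-6 + 1*2)) = 56*(136 + (-6 + 2)) = 56*(136 - 4) = 56*132 = 7392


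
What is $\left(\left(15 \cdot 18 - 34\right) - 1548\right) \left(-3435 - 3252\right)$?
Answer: $8773344$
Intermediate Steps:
$\left(\left(15 \cdot 18 - 34\right) - 1548\right) \left(-3435 - 3252\right) = \left(\left(270 - 34\right) - 1548\right) \left(-6687\right) = \left(236 - 1548\right) \left(-6687\right) = \left(-1312\right) \left(-6687\right) = 8773344$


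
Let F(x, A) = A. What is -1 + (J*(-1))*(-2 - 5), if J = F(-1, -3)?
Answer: -22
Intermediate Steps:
J = -3
-1 + (J*(-1))*(-2 - 5) = -1 + (-3*(-1))*(-2 - 5) = -1 + 3*(-7) = -1 - 21 = -22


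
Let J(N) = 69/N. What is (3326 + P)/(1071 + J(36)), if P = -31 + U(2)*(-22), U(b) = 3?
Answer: 38748/12875 ≈ 3.0096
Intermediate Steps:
P = -97 (P = -31 + 3*(-22) = -31 - 66 = -97)
(3326 + P)/(1071 + J(36)) = (3326 - 97)/(1071 + 69/36) = 3229/(1071 + 69*(1/36)) = 3229/(1071 + 23/12) = 3229/(12875/12) = 3229*(12/12875) = 38748/12875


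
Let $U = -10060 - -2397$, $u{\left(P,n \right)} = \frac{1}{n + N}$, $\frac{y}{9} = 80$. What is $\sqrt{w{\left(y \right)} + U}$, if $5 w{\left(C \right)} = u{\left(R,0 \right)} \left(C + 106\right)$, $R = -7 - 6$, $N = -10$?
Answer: $\frac{6 i \sqrt{5333}}{5} \approx 87.633 i$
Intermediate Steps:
$y = 720$ ($y = 9 \cdot 80 = 720$)
$R = -13$
$u{\left(P,n \right)} = \frac{1}{-10 + n}$ ($u{\left(P,n \right)} = \frac{1}{n - 10} = \frac{1}{-10 + n}$)
$w{\left(C \right)} = - \frac{53}{25} - \frac{C}{50}$ ($w{\left(C \right)} = \frac{\frac{1}{-10 + 0} \left(C + 106\right)}{5} = \frac{\frac{1}{-10} \left(106 + C\right)}{5} = \frac{\left(- \frac{1}{10}\right) \left(106 + C\right)}{5} = \frac{- \frac{53}{5} - \frac{C}{10}}{5} = - \frac{53}{25} - \frac{C}{50}$)
$U = -7663$ ($U = -10060 + 2397 = -7663$)
$\sqrt{w{\left(y \right)} + U} = \sqrt{\left(- \frac{53}{25} - \frac{72}{5}\right) - 7663} = \sqrt{- \frac{413}{25} - 7663} = \sqrt{- \frac{191988}{25}} = \frac{6 i \sqrt{5333}}{5}$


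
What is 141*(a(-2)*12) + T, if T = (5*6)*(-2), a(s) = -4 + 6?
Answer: 3324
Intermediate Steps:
a(s) = 2
T = -60 (T = 30*(-2) = -60)
141*(a(-2)*12) + T = 141*(2*12) - 60 = 141*24 - 60 = 3384 - 60 = 3324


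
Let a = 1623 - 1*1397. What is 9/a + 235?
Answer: 53119/226 ≈ 235.04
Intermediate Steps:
a = 226 (a = 1623 - 1397 = 226)
9/a + 235 = 9/226 + 235 = 53119/226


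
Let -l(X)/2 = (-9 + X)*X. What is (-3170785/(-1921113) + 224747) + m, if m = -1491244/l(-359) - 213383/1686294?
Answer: 2671983217662568112909/11888470161048024 ≈ 2.2475e+5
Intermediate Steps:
l(X) = -2*X*(-9 + X) (l(X) = -2*(-9 + X)*X = -2*X*(-9 + X))
m = 307286862493/55694918232 (m = -1491244*(-1/(718*(9 - 1*(-359)))) - 213383/1686294 = -1491244*(-1/(718*(9 + 359))) - 213383*1/1686294 = -1491244/(2*(-359)*368) - 213383/1686294 = -1491244/(-264224) - 213383/1686294 = -1491244*(-1/264224) - 213383/1686294 = 372811/66056 - 213383/1686294 = 307286862493/55694918232 ≈ 5.5173)
(-3170785/(-1921113) + 224747) + m = (-3170785/(-1921113) + 224747) + 307286862493/55694918232 = (-3170785*(-1/1921113) + 224747) + 307286862493/55694918232 = (3170785/1921113 + 224747) + 307286862493/55694918232 = 431767554196/1921113 + 307286862493/55694918232 = 2671983217662568112909/11888470161048024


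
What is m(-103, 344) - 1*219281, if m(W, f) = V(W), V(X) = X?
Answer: -219384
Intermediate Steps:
m(W, f) = W
m(-103, 344) - 1*219281 = -103 - 1*219281 = -103 - 219281 = -219384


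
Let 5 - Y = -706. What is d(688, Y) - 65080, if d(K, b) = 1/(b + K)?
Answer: -91046919/1399 ≈ -65080.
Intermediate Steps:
Y = 711 (Y = 5 - 1*(-706) = 5 + 706 = 711)
d(K, b) = 1/(K + b)
d(688, Y) - 65080 = 1/(688 + 711) - 65080 = 1/1399 - 65080 = -91046919/1399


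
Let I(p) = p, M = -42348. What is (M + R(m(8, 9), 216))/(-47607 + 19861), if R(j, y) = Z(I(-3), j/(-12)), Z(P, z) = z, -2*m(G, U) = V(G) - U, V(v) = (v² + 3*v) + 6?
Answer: 1016267/665904 ≈ 1.5261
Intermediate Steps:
V(v) = 6 + v² + 3*v
m(G, U) = -3 + U/2 - 3*G/2 - G²/2 (m(G, U) = -((6 + G² + 3*G) - U)/2 = -(6 + G² - U + 3*G)/2 = -3 + U/2 - 3*G/2 - G²/2)
R(j, y) = -j/12 (R(j, y) = j/(-12) = j*(-1/12) = -j/12)
(M + R(m(8, 9), 216))/(-47607 + 19861) = (-42348 - (-3 + (½)*9 - 3/2*8 - ½*8²)/12)/(-47607 + 19861) = (-42348 - (-3 + 9/2 - 12 - ½*64)/12)/(-27746) = (-42348 - (-3 + 9/2 - 12 - 32)/12)*(-1/27746) = (-42348 - 1/12*(-85/2))*(-1/27746) = (-42348 + 85/24)*(-1/27746) = -1016267/24*(-1/27746) = 1016267/665904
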